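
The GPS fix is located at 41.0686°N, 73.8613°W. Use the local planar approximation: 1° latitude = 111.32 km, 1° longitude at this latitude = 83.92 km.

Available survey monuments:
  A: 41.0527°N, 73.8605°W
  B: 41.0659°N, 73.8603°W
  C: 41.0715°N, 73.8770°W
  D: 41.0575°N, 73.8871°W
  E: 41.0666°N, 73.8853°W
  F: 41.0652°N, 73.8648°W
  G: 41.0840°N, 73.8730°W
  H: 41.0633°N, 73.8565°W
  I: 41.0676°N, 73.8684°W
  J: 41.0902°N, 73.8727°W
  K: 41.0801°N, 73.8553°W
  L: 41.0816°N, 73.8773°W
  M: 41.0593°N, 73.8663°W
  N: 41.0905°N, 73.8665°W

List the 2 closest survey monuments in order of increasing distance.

B, F

Distances from 41.0686°N, 73.8613°W:
A: 1.7713 km
B: 0.3121 km
C: 1.3565 km
D: 2.4929 km
E: 2.0263 km
F: 0.4791 km
G: 1.9756 km
H: 0.7144 km
I: 0.6061 km
J: 2.5878 km
K: 1.3756 km
L: 1.9741 km
M: 1.1171 km
N: 2.4767 km
Sorted: B (0.3121 km) < F (0.4791 km) < I (0.6061 km) < H (0.7144 km) < …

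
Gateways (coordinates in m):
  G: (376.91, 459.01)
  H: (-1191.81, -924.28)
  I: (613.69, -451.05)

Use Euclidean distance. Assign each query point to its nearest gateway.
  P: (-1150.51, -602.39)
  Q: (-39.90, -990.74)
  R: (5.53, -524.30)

P at (-1150.51, -602.39):
  G: √((1527.42)² + (1061.40)²) = √(2333011.8564 + 1126569.9600) = 1860.00 m
  H: √((-41.30)² + (-321.89)²) = √(1705.6900 + 103613.1721) = 324.53 m
  I: √((1764.20)² + (151.34)²) = √(3112401.6400 + 22903.7956) = 1770.68 m
  → nearest: H (324.53 m)
Q at (-39.90, -990.74):
  G: √((416.81)² + (1449.75)²) = √(173730.5761 + 2101775.0625) = 1508.48 m
  H: √((-1151.91)² + (66.46)²) = √(1326896.6481 + 4416.9316) = 1153.83 m
  I: √((653.59)² + (539.69)²) = √(427179.8881 + 291265.2961) = 847.61 m
  → nearest: I (847.61 m)
R at (5.53, -524.30):
  G: √((371.38)² + (983.31)²) = √(137923.1044 + 966898.5561) = 1051.10 m
  H: √((-1197.34)² + (-399.98)²) = √(1433623.0756 + 159984.0004) = 1262.38 m
  I: √((608.16)² + (73.25)²) = √(369858.5856 + 5365.5625) = 612.56 m
  → nearest: I (612.56 m)

P→H; Q→I; R→I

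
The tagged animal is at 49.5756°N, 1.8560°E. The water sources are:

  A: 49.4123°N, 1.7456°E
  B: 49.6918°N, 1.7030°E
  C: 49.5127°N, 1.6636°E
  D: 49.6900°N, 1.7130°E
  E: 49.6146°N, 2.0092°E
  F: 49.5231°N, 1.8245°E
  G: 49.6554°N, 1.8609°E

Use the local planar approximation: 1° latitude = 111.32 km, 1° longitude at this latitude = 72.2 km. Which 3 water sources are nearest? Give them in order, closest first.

Distances from 49.5756°N, 1.8560°E:
A: 19.8493 km
B: 17.0103 km
C: 15.5562 km
D: 16.3944 km
E: 11.8826 km
F: 6.2712 km
G: 8.8904 km
Sorted: F (6.2712 km) < G (8.8904 km) < E (11.8826 km) < C (15.5562 km) < D (16.3944 km) < …

F, G, E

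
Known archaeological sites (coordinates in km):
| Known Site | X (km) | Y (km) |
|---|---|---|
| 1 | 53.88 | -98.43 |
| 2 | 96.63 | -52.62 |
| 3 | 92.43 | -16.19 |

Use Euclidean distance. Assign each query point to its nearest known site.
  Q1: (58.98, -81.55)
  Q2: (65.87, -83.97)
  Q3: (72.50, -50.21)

Q1 at (58.98, -81.55):
  1: √((-5.10)² + (-16.88)²) = √(26.0100 + 284.9344) = 17.63 km
  2: √((37.65)² + (28.93)²) = √(1417.5225 + 836.9449) = 47.48 km
  3: √((33.45)² + (65.36)²) = √(1118.9025 + 4271.9296) = 73.42 km
  → nearest: 1 (17.63 km)
Q2 at (65.87, -83.97):
  1: √((-11.99)² + (-14.46)²) = √(143.7601 + 209.0916) = 18.78 km
  2: √((30.76)² + (31.35)²) = √(946.1776 + 982.8225) = 43.92 km
  3: √((26.56)² + (67.78)²) = √(705.4336 + 4594.1284) = 72.80 km
  → nearest: 1 (18.78 km)
Q3 at (72.50, -50.21):
  1: √((-18.62)² + (-48.22)²) = √(346.7044 + 2325.1684) = 51.69 km
  2: √((24.13)² + (-2.41)²) = √(582.2569 + 5.8081) = 24.25 km
  3: √((19.93)² + (34.02)²) = √(397.2049 + 1157.3604) = 39.43 km
  → nearest: 2 (24.25 km)

Q1→1; Q2→1; Q3→2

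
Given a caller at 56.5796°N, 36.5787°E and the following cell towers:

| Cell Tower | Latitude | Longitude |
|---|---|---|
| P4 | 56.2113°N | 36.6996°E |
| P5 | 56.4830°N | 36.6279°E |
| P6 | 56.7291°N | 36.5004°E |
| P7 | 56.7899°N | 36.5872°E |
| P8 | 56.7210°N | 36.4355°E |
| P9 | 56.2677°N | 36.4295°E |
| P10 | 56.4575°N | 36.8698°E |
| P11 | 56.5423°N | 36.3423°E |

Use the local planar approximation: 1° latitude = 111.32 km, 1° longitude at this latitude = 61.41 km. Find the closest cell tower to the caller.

P5

Distances from 56.5796°N, 36.5787°E:
P4: √((-0.3683·111.32)² + (0.1209·61.41)²) = √(1680.930793 + 55.122740) = 41.6660 km
P5: √((-0.0966·111.32)² + (0.0492·61.41)²) = √(115.638020 + 9.128689) = 11.1699 km
P6: √((0.1495·111.32)² + (-0.0783·61.41)²) = √(276.967481 + 23.120739) = 17.3231 km
P7: √((0.2103·111.32)² + (0.0085·61.41)²) = √(548.056005 + 0.272468) = 23.4164 km
P8: √((0.1414·111.32)² + (-0.1432·61.41)²) = √(247.767999 + 77.332888) = 18.0306 km
P9: √((-0.3119·111.32)² + (-0.1492·61.41)²) = √(1205.527564 + 83.949061) = 35.9093 km
P10: √((-0.1221·111.32)² + (0.2911·61.41)²) = √(184.747140 + 319.567500) = 22.4570 km
P11: √((-0.0373·111.32)² + (-0.2364·61.41)²) = √(17.241064 + 210.752696) = 15.0995 km
Minimum: P5 at 11.1699 km.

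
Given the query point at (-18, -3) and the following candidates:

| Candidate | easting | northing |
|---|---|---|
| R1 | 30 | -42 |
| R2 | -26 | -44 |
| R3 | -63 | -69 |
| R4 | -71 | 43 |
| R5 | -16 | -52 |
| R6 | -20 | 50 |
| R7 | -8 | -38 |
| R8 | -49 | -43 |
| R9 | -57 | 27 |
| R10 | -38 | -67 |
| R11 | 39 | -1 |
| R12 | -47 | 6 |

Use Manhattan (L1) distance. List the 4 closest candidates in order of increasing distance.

R12, R7, R2, R5

Distances from (-18, -3):
R1: 87
R2: 49
R3: 111
R4: 99
R5: 51
R6: 55
R7: 45
R8: 71
R9: 69
R10: 84
R11: 59
R12: 38
Sorted: R12 (38) < R7 (45) < R2 (49) < R5 (51) < R6 (55) < R11 (59) < …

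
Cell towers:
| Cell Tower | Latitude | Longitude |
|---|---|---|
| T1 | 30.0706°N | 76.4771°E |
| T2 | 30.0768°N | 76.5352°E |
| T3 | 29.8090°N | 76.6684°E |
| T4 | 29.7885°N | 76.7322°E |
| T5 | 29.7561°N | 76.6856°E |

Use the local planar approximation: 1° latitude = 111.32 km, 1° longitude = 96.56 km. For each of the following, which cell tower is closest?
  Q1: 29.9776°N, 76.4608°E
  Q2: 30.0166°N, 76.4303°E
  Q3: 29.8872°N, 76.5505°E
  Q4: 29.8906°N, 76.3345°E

Q1 at 29.9776°N, 76.4608°E:
  T1: 10.4717 km
  T2: 13.1741 km
  T3: 27.4608 km
  T4: 33.6140 km
  T5: 32.8507 km
  → nearest: T1 (10.4717 km)
Q2 at 30.0166°N, 76.4303°E:
  T1: 7.5204 km
  T2: 12.1453 km
  T3: 32.5984 km
  T4: 38.6596 km
  T5: 38.0611 km
  → nearest: T1 (7.5204 km)
Q3 at 29.8872°N, 76.5505°E:
  T1: 21.6113 km
  T2: 21.1579 km
  T3: 14.3313 km
  T4: 20.7013 km
  T5: 19.5746 km
  → nearest: T3 (14.3313 km)
Q4 at 29.8906°N, 76.3345°E:
  T1: 24.3126 km
  T2: 28.3762 km
  T3: 33.4966 km
  T4: 40.0486 km
  T5: 37.0613 km
  → nearest: T1 (24.3126 km)

Q1→T1; Q2→T1; Q3→T3; Q4→T1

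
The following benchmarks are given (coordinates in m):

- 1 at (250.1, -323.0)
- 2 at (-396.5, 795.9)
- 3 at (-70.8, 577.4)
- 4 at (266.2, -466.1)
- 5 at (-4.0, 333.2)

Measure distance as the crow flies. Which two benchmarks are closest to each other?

Pairwise distances:
1–2: 1292.3 m
1–3: 955.9 m
1–4: 144.0 m
1–5: 703.7 m
2–3: 392.2 m
2–4: 1425.4 m
2–5: 606.8 m
3–4: 1096.6 m
3–5: 253.2 m
4–5: 843.7 m
Closest pair: 1–4 at 144.0 m.

1 and 4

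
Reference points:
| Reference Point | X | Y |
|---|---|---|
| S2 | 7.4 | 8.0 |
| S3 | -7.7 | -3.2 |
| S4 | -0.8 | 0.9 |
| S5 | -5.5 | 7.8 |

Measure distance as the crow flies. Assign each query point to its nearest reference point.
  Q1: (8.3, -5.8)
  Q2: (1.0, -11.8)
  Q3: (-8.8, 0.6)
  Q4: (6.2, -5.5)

Q1 at (8.3, -5.8):
  S2: √((-0.9)² + (13.8)²) = √(0.810 + 190.440) = 13.8
  S3: √((-16.0)² + (2.6)²) = √(256.000 + 6.760) = 16.2
  S4: √((-9.1)² + (6.7)²) = √(82.810 + 44.890) = 11.3
  S5: √((-13.8)² + (13.6)²) = √(190.440 + 184.960) = 19.4
  → nearest: S4 (11.3)
Q2 at (1.0, -11.8):
  S2: √((6.4)² + (19.8)²) = √(40.960 + 392.040) = 20.8
  S3: √((-8.7)² + (8.6)²) = √(75.690 + 73.960) = 12.2
  S4: √((-1.8)² + (12.7)²) = √(3.240 + 161.290) = 12.8
  S5: √((-6.5)² + (19.6)²) = √(42.250 + 384.160) = 20.6
  → nearest: S3 (12.2)
Q3 at (-8.8, 0.6):
  S2: √((16.2)² + (7.4)²) = √(262.440 + 54.760) = 17.8
  S3: √((1.1)² + (-3.8)²) = √(1.210 + 14.440) = 4.0
  S4: √((8.0)² + (0.3)²) = √(64.000 + 0.090) = 8.0
  S5: √((3.3)² + (7.2)²) = √(10.890 + 51.840) = 7.9
  → nearest: S3 (4.0)
Q4 at (6.2, -5.5):
  S2: √((1.2)² + (13.5)²) = √(1.440 + 182.250) = 13.6
  S3: √((-13.9)² + (2.3)²) = √(193.210 + 5.290) = 14.1
  S4: √((-7.0)² + (6.4)²) = √(49.000 + 40.960) = 9.5
  S5: √((-11.7)² + (13.3)²) = √(136.890 + 176.890) = 17.7
  → nearest: S4 (9.5)

Q1→S4; Q2→S3; Q3→S3; Q4→S4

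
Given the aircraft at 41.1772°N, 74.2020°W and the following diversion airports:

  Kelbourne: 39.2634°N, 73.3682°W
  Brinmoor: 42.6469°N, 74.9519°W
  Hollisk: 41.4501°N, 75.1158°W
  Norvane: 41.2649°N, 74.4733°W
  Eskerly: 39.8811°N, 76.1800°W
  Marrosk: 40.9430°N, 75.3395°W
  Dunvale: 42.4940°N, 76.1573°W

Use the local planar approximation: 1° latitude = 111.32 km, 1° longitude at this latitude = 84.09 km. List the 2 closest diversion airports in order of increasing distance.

Distances from 41.1772°N, 74.2020°W:
Kelbourne: √((-1.9138·111.32)² + (0.8338·84.09)²) = √(45387.837971 + 4916.006931) = 224.2852 km
Brinmoor: √((1.4697·111.32)² + (-0.7499·84.09)²) = √(26767.251758 + 3976.448958) = 175.3388 km
Hollisk: √((0.2729·111.32)² + (-0.9138·84.09)²) = √(922.897494 + 5904.607209) = 82.6287 km
Norvane: √((0.0877·111.32)² + (-0.2713·84.09)²) = √(95.311561 + 520.461121) = 24.8148 km
Eskerly: √((-1.2961·111.32)² + (-1.9780·84.09)²) = √(20817.252817 + 27665.675553) = 220.1884 km
Marrosk: √((-0.2342·111.32)² + (-1.1375·84.09)²) = √(679.704549 + 9149.376843) = 99.1417 km
Dunvale: √((1.3168·111.32)² + (-1.9553·84.09)²) = √(21487.506994 + 27034.323446) = 220.2767 km
Sorted: Norvane (24.8148 km) < Hollisk (82.6287 km) < Marrosk (99.1417 km) < Brinmoor (175.3388 km) < …

Norvane, Hollisk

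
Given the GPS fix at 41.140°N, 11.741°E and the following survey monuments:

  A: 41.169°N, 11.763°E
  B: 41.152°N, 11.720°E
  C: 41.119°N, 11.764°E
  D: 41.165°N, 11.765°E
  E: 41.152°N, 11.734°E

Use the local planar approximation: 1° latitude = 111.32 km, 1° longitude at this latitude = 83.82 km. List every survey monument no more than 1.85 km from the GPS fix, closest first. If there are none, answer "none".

E

Distances from 41.140°N, 11.741°E:
A: √((0.029·111.32)² + (0.022·83.82)²) = √(10.42179 + 3.40048) = 3.718 km
B: √((0.012·111.32)² + (-0.021·83.82)²) = √(1.78447 + 3.09837) = 2.210 km
C: √((-0.021·111.32)² + (0.023·83.82)²) = √(5.46493 + 3.71664) = 3.030 km
D: √((0.025·111.32)² + (0.024·83.82)²) = √(7.74509 + 4.04686) = 3.434 km
E: √((0.012·111.32)² + (-0.007·83.82)²) = √(1.78447 + 0.34426) = 1.459 km
Threshold 1.85 km: E (1.459 km) is within range.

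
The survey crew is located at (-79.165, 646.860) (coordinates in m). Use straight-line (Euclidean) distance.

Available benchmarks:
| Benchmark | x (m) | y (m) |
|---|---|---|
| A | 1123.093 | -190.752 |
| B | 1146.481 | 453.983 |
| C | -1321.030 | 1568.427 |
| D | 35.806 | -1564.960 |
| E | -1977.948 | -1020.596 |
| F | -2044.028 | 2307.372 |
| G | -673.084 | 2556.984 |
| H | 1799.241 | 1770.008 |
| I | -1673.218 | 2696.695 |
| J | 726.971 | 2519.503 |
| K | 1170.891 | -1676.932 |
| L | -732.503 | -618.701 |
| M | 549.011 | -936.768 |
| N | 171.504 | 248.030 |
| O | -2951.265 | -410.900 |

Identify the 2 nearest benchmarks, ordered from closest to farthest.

N, B

Distances from (-79.165, 646.860):
A: √((1202.258)² + (-837.612)²) = √(1445424.29856 + 701593.86254) = 1465.271 m
B: √((1225.646)² + (-192.877)²) = √(1502208.11732 + 37201.53713) = 1240.729 m
C: √((-1241.865)² + (921.567)²) = √(1542228.67822 + 849285.73549) = 1546.452 m
D: √((114.971)² + (-2211.820)²) = √(13218.33084 + 4892147.71240) = 2214.806 m
E: √((-1898.783)² + (-1667.456)²) = √(3605376.88109 + 2780409.51194) = 2527.011 m
F: √((-1964.863)² + (1660.512)²) = √(3860686.60877 + 2757300.10214) = 2572.545 m
G: √((-593.919)² + (1910.124)²) = √(352739.77856 + 3648573.69538) = 2000.328 m
H: √((1878.406)² + (1123.148)²) = √(3528409.10084 + 1261461.42990) = 2188.577 m
I: √((-1594.053)² + (2049.835)²) = √(2541004.96681 + 4201823.52722) = 2596.696 m
J: √((806.136)² + (1872.643)²) = √(649855.25050 + 3506791.80545) = 2038.786 m
K: √((1250.056)² + (-2323.792)²) = √(1562640.00314 + 5400009.25926) = 2638.683 m
L: √((-653.338)² + (-1265.561)²) = √(426850.54224 + 1601644.64472) = 1424.253 m
M: √((628.176)² + (-1583.628)²) = √(394605.08698 + 2507877.64238) = 1703.667 m
N: √((250.669)² + (-398.830)²) = √(62834.94756 + 159065.36890) = 471.063 m
O: √((-2872.100)² + (-1057.760)²) = √(8248958.41000 + 1118856.21760) = 3060.689 m
Sorted: N (471.063 m) < B (1240.729 m) < L (1424.253 m) < A (1465.271 m) < …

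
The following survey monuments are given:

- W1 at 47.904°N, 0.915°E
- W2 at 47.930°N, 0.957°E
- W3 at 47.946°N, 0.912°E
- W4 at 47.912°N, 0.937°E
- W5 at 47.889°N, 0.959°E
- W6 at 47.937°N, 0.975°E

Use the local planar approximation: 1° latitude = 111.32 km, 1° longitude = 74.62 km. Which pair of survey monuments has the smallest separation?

W2 and W6

Pairwise distances:
W2–W6: 1.553 km
W1–W4: 1.868 km
W2–W4: 2.498 km
W4–W5: 3.041 km
W1–W5: 3.683 km
W2–W3: 3.801 km
W4–W6: 3.973 km
W3–W4: 4.220 km
W1–W2: 4.266 km
W2–W5: 4.567 km
W1–W3: 4.681 km
W3–W6: 4.807 km
W5–W6: 5.475 km
W1–W6: 5.791 km
W3–W5: 7.250 km
Closest pair: W2–W6 at 1.553 km.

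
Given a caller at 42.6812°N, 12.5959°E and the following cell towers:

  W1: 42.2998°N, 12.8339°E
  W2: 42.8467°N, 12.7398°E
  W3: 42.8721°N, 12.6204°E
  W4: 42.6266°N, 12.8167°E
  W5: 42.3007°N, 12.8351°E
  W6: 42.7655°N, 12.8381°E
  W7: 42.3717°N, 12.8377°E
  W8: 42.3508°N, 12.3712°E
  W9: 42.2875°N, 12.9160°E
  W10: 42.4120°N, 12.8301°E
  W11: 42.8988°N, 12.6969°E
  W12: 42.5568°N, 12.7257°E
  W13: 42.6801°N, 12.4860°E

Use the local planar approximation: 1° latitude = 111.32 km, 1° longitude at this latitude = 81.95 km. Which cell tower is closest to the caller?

W13

Distances from 42.6812°N, 12.5959°E:
W1: √((-0.3814·111.32)² + (0.2380·81.95)²) = √(1802.634891 + 380.409917) = 46.7231 km
W2: √((0.1655·111.32)² + (0.1439·81.95)²) = √(339.423878 + 139.065533) = 21.8744 km
W3: √((0.1909·111.32)² + (0.0245·81.95)²) = √(451.604491 + 4.031160) = 21.3456 km
W4: √((-0.0546·111.32)² + (0.2208·81.95)²) = √(36.942959 + 327.413102) = 19.0881 km
W5: √((-0.3805·111.32)² + (0.2392·81.95)²) = √(1794.137475 + 384.255654) = 46.6733 km
W6: √((0.0843·111.32)² + (0.2422·81.95)²) = √(88.064636 + 393.954616) = 21.9549 km
W7: √((-0.3095·111.32)² + (0.2418·81.95)²) = √(1187.046419 + 392.654437) = 39.7455 km
W8: √((-0.3304·111.32)² + (-0.2247·81.95)²) = √(1352.777816 + 339.081473) = 41.1322 km
W9: √((-0.3937·111.32)² + (0.3201·81.95)²) = √(1920.778230 + 688.128055) = 51.0775 km
W10: √((-0.2692·111.32)² + (0.2342·81.95)²) = √(898.041706 + 368.359349) = 35.5865 km
W11: √((0.2176·111.32)² + (0.1010·81.95)²) = √(586.764969 + 68.507901) = 25.5983 km
W12: √((-0.1244·111.32)² + (0.1298·81.95)²) = √(191.772865 + 113.148109) = 17.4620 km
W13: √((-0.0011·111.32)² + (-0.1099·81.95)²) = √(0.014994 + 81.113530) = 9.0071 km
Minimum: W13 at 9.0071 km.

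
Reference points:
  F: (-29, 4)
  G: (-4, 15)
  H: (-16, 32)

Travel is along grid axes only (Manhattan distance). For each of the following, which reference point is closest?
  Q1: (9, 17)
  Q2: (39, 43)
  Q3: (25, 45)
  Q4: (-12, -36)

Q1→G; Q2→H; Q3→H; Q4→F

Q1 at (9, 17):
  F: |-38| + |-13| = 38 + 13 = 51
  G: |-13| + |-2| = 13 + 2 = 15
  H: |-25| + |15| = 25 + 15 = 40
  → nearest: G (15)
Q2 at (39, 43):
  F: |-68| + |-39| = 68 + 39 = 107
  G: |-43| + |-28| = 43 + 28 = 71
  H: |-55| + |-11| = 55 + 11 = 66
  → nearest: H (66)
Q3 at (25, 45):
  F: |-54| + |-41| = 54 + 41 = 95
  G: |-29| + |-30| = 29 + 30 = 59
  H: |-41| + |-13| = 41 + 13 = 54
  → nearest: H (54)
Q4 at (-12, -36):
  F: |-17| + |40| = 17 + 40 = 57
  G: |8| + |51| = 8 + 51 = 59
  H: |-4| + |68| = 4 + 68 = 72
  → nearest: F (57)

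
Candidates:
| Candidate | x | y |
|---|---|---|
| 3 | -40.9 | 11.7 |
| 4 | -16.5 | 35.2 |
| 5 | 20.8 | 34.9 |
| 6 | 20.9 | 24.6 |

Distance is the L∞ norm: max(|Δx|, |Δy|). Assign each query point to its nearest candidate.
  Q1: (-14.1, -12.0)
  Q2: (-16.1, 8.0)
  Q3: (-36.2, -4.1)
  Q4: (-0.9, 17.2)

Q1 at (-14.1, -12.0):
  3: max(|-26.8|, |23.7|) = 26.8
  4: max(|-2.4|, |47.2|) = 47.2
  5: max(|34.9|, |46.9|) = 46.9
  6: max(|35.0|, |36.6|) = 36.6
  → nearest: 3 (26.8)
Q2 at (-16.1, 8.0):
  3: max(|-24.8|, |3.7|) = 24.8
  4: max(|-0.4|, |27.2|) = 27.2
  5: max(|36.9|, |26.9|) = 36.9
  6: max(|37.0|, |16.6|) = 37.0
  → nearest: 3 (24.8)
Q3 at (-36.2, -4.1):
  3: max(|-4.7|, |15.8|) = 15.8
  4: max(|19.7|, |39.3|) = 39.3
  5: max(|57.0|, |39.0|) = 57.0
  6: max(|57.1|, |28.7|) = 57.1
  → nearest: 3 (15.8)
Q4 at (-0.9, 17.2):
  3: max(|-40.0|, |-5.5|) = 40.0
  4: max(|-15.6|, |18.0|) = 18.0
  5: max(|21.7|, |17.7|) = 21.7
  6: max(|21.8|, |7.4|) = 21.8
  → nearest: 4 (18.0)

Q1→3; Q2→3; Q3→3; Q4→4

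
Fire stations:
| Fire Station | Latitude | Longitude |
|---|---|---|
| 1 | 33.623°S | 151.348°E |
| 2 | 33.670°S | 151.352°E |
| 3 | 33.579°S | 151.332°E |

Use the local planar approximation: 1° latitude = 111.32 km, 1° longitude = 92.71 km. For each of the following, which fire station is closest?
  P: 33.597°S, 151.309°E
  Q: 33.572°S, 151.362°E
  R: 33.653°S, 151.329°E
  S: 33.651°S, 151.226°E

P at 33.597°S, 151.309°E:
  1: 4.631 km
  2: 9.052 km
  3: 2.926 km
  → nearest: 3 (2.926 km)
Q at 33.572°S, 151.362°E:
  1: 5.824 km
  2: 10.949 km
  3: 2.888 km
  → nearest: 3 (2.888 km)
R at 33.653°S, 151.329°E:
  1: 3.776 km
  2: 2.851 km
  3: 8.242 km
  → nearest: 2 (2.851 km)
S at 33.651°S, 151.226°E:
  1: 11.732 km
  2: 11.871 km
  3: 12.681 km
  → nearest: 1 (11.732 km)

P→3; Q→3; R→2; S→1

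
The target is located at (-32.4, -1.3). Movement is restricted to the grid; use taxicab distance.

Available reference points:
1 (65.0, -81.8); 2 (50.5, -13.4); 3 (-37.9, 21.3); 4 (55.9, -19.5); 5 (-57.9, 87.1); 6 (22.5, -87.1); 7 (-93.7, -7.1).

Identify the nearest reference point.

3

Distances from (-32.4, -1.3):
1: |97.4| + |-80.5| = 97.4 + 80.5 = 177.9
2: |82.9| + |-12.1| = 82.9 + 12.1 = 95.0
3: |-5.5| + |22.6| = 5.5 + 22.6 = 28.1
4: |88.3| + |-18.2| = 88.3 + 18.2 = 106.5
5: |-25.5| + |88.4| = 25.5 + 88.4 = 113.9
6: |54.9| + |-85.8| = 54.9 + 85.8 = 140.7
7: |-61.3| + |-5.8| = 61.3 + 5.8 = 67.1
Minimum: 3 at 28.1.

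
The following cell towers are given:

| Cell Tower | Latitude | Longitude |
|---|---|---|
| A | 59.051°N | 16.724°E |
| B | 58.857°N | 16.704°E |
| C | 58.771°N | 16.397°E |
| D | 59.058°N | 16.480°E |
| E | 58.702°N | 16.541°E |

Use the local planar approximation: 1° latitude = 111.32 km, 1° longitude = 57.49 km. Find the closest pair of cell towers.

C and E

Pairwise distances:
A–B: √((-0.194·111.32)² + (-0.020·57.49)²) = √(466.39067 + 1.32204) = 21.627 km
A–C: √((-0.280·111.32)² + (-0.327·57.49)²) = √(971.54396 + 353.41105) = 36.400 km
A–D: √((0.007·111.32)² + (-0.244·57.49)²) = √(0.60721 + 196.77244) = 14.049 km
A–E: √((-0.349·111.32)² + (-0.183·57.49)²) = √(1509.37534 + 110.68450) = 40.250 km
B–C: √((-0.086·111.32)² + (-0.307·57.49)²) = √(91.65229 + 311.50238) = 20.079 km
B–D: √((0.201·111.32)² + (-0.224·57.49)²) = √(500.65495 + 165.83670) = 25.816 km
B–E: √((-0.155·111.32)² + (-0.163·57.49)²) = √(297.72122 + 87.81320) = 19.635 km
C–D: √((0.287·111.32)² + (0.083·57.49)²) = √(1020.72838 + 22.76883) = 32.303 km
C–E: √((-0.069·111.32)² + (0.144·57.49)²) = √(58.99899 + 68.53456) = 11.293 km
D–E: √((-0.356·111.32)² + (0.061·57.49)²) = √(1570.53056 + 12.29828) = 39.785 km
Closest pair: C–E at 11.293 km.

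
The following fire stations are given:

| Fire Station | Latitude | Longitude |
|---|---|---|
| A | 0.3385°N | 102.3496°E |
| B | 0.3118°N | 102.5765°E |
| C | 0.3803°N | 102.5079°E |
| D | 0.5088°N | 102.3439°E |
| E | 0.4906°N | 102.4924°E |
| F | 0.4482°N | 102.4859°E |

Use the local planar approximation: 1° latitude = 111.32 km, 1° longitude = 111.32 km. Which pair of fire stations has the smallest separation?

E and F

Pairwise distances:
A–B: √((-0.0267·111.32)² + (0.2269·111.32)²) = √(8.834234 + 637.992226) = 25.4328 km
A–C: √((0.0418·111.32)² + (0.1583·111.32)²) = √(21.652047 + 310.533333) = 18.2260 km
A–D: √((0.1703·111.32)² + (-0.0057·111.32)²) = √(359.398029 + 0.402621) = 18.9684 km
A–E: √((0.1521·111.32)² + (0.1428·111.32)²) = √(286.684903 + 252.698585) = 23.2246 km
A–F: √((0.1097·111.32)² + (0.1363·111.32)²) = √(149.128157 + 230.217380) = 19.4768 km
B–C: √((0.0685·111.32)² + (-0.0686·111.32)²) = √(58.147030 + 58.316926) = 10.7918 km
B–D: √((0.1970·111.32)² + (-0.2326·111.32)²) = √(480.926654 + 670.449106) = 33.9319 km
B–E: √((0.1788·111.32)² + (-0.0841·111.32)²) = √(396.169853 + 87.647269) = 21.9958 km
B–F: √((0.1364·111.32)² + (-0.0906·111.32)²) = √(230.555314 + 101.719166) = 18.2284 km
C–D: √((0.1285·111.32)² + (-0.1640·111.32)²) = √(204.622153 + 333.299062) = 23.1931 km
C–E: √((0.1103·111.32)² + (-0.0155·111.32)²) = √(150.763920 + 2.977212) = 12.3992 km
C–F: √((0.0679·111.32)² + (-0.0220·111.32)²) = √(57.132857 + 5.997797) = 7.9455 km
D–E: √((-0.0182·111.32)² + (0.1485·111.32)²) = √(4.104773 + 273.274622) = 16.6547 km
D–F: √((-0.0606·111.32)² + (0.1420·111.32)²) = √(45.508408 + 249.875159) = 17.1867 km
E–F: √((-0.0424·111.32)² + (-0.0065·111.32)²) = √(22.278098 + 0.523568) = 4.7751 km
Closest pair: E–F at 4.7751 km.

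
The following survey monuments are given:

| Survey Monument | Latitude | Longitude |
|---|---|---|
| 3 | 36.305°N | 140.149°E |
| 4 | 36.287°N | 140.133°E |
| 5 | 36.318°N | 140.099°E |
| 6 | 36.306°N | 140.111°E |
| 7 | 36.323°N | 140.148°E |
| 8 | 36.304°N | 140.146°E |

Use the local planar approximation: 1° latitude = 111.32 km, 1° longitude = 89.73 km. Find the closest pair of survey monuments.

Pairwise distances:
3–4: √((-0.018·111.32)² + (-0.016·89.73)²) = √(4.01505 + 2.06118) = 2.465 km
3–5: √((0.013·111.32)² + (-0.050·89.73)²) = √(2.09427 + 20.12868) = 4.714 km
3–6: √((0.001·111.32)² + (-0.038·89.73)²) = √(0.01239 + 11.62633) = 3.412 km
3–7: √((0.018·111.32)² + (-0.001·89.73)²) = √(4.01505 + 0.00805) = 2.006 km
3–8: √((-0.001·111.32)² + (-0.003·89.73)²) = √(0.01239 + 0.07246) = 0.291 km
4–5: √((0.031·111.32)² + (-0.034·89.73)²) = √(11.90885 + 9.30750) = 4.606 km
4–6: √((0.019·111.32)² + (-0.022·89.73)²) = √(4.47356 + 3.89691) = 2.893 km
4–7: √((0.036·111.32)² + (0.015·89.73)²) = √(16.06022 + 1.81158) = 4.228 km
4–8: √((0.017·111.32)² + (0.013·89.73)²) = √(3.58133 + 1.36070) = 2.223 km
5–6: √((-0.012·111.32)² + (0.012·89.73)²) = √(1.78447 + 1.15941) = 1.716 km
5–7: √((0.005·111.32)² + (0.049·89.73)²) = √(0.30980 + 19.33159) = 4.432 km
5–8: √((-0.014·111.32)² + (0.047·89.73)²) = √(2.42886 + 17.78570) = 4.496 km
6–7: √((0.017·111.32)² + (0.037·89.73)²) = √(3.58133 + 11.02247) = 3.821 km
6–8: √((-0.002·111.32)² + (0.035·89.73)²) = √(0.04957 + 9.86305) = 3.148 km
7–8: √((-0.019·111.32)² + (-0.002·89.73)²) = √(4.47356 + 0.03221) = 2.123 km
Closest pair: 3–8 at 0.291 km.

3 and 8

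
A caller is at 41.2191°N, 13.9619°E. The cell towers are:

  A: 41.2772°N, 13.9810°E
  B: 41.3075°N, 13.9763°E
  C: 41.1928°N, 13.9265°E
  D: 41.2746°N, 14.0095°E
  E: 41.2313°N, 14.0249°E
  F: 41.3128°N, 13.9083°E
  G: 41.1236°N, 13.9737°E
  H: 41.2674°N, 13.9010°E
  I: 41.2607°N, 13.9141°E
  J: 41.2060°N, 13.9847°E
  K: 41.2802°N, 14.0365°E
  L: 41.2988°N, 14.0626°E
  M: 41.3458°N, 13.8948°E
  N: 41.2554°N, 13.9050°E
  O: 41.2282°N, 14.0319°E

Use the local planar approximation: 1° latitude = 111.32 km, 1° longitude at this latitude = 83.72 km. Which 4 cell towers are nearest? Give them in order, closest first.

J, C, E, O

Distances from 41.2191°N, 13.9619°E:
A: √((0.0581·111.32)² + (0.0191·83.72)²) = √(41.831040 + 2.556967) = 6.6624 km
B: √((0.0884·111.32)² + (0.0144·83.72)²) = √(96.839140 + 1.453394) = 9.9143 km
C: √((-0.0263·111.32)² + (-0.0354·83.72)²) = √(8.571521 + 8.783447) = 4.1659 km
D: √((0.0555·111.32)² + (0.0476·83.72)²) = √(38.170897 + 15.880799) = 7.3520 km
E: √((0.0122·111.32)² + (0.0630·83.72)²) = √(1.844446 + 27.818873) = 5.4464 km
F: √((0.0937·111.32)² + (-0.0536·83.72)²) = √(108.799169 + 20.136687) = 11.3550 km
G: √((-0.0955·111.32)² + (0.0118·83.72)²) = √(113.019437 + 0.975939) = 10.6769 km
H: √((0.0483·111.32)² + (-0.0609·83.72)²) = √(28.909505 + 25.995192) = 7.4098 km
I: √((0.0416·111.32)² + (-0.0478·83.72)²) = √(21.445346 + 16.014531) = 6.1204 km
J: √((-0.0131·111.32)² + (0.0228·83.72)²) = √(2.126616 + 3.643579) = 2.4021 km
K: √((0.0611·111.32)² + (0.0746·83.72)²) = √(46.262470 + 39.006420) = 9.2341 km
L: √((0.0797·111.32)² + (0.1007·83.72)²) = √(78.716004 + 71.075084) = 12.2389 km
M: √((0.1267·111.32)² + (-0.0671·83.72)²) = √(198.929699 + 31.557565) = 15.1818 km
N: √((0.0363·111.32)² + (-0.0569·83.72)²) = √(16.329002 + 22.692533) = 6.2467 km
O: √((0.0091·111.32)² + (0.0700·83.72)²) = √(1.026193 + 34.344288) = 5.9473 km
Sorted: J (2.4021 km) < C (4.1659 km) < E (5.4464 km) < O (5.9473 km) < I (6.1204 km) < N (6.2467 km) < …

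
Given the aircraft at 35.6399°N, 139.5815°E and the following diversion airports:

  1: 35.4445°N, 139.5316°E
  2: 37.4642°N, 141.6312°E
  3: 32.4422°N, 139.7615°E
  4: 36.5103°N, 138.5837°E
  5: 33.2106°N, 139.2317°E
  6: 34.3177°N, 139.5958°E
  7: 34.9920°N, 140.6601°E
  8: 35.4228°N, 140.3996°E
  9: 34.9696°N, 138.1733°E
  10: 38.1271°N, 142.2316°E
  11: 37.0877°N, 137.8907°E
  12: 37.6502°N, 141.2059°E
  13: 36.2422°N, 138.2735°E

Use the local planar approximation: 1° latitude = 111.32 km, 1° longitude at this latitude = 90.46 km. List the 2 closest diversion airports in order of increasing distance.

1, 8

Distances from 35.6399°N, 139.5815°E:
1: 22.2154 km
2: 274.9927 km
3: 356.3402 km
4: 132.4209 km
5: 272.2746 km
6: 147.1930 km
7: 121.3336 km
8: 77.8515 km
9: 147.6311 km
10: 366.2368 km
11: 222.1916 km
12: 267.7177 km
13: 135.9980 km
Sorted: 1 (22.2154 km) < 8 (77.8515 km) < 7 (121.3336 km) < 4 (132.4209 km) < …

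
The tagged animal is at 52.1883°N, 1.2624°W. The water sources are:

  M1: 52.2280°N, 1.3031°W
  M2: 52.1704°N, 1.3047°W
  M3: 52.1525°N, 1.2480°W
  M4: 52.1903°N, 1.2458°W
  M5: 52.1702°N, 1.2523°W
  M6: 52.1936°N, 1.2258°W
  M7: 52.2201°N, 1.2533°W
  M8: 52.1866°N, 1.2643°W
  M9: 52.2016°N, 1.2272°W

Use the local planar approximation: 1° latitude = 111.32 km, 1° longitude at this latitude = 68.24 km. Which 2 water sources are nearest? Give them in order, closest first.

Distances from 52.1883°N, 1.2624°W:
M1: 5.2197 km
M2: 3.5075 km
M3: 4.1046 km
M4: 1.1545 km
M5: 2.1295 km
M6: 2.5663 km
M7: 3.5940 km
M8: 0.2294 km
M9: 2.8217 km
Sorted: M8 (0.2294 km) < M4 (1.1545 km) < M5 (2.1295 km) < M6 (2.5663 km) < …

M8, M4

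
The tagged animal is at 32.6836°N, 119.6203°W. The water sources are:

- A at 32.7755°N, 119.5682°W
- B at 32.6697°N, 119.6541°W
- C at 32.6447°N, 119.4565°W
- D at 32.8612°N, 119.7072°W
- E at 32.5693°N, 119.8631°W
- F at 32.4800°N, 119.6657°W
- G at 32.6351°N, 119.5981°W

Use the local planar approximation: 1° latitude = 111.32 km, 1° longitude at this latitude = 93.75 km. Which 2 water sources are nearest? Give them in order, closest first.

B, G

Distances from 32.6836°N, 119.6203°W:
A: 11.3365 km
B: 3.5264 km
C: 15.9551 km
D: 21.3832 km
E: 26.0774 km
F: 23.0609 km
G: 5.7863 km
Sorted: B (3.5264 km) < G (5.7863 km) < A (11.3365 km) < C (15.9551 km) < …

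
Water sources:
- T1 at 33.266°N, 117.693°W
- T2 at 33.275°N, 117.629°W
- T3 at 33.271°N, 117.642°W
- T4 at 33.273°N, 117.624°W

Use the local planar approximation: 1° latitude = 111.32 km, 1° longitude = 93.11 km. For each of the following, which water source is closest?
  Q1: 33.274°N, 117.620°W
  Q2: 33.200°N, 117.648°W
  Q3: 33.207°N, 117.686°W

Q1 at 33.274°N, 117.620°W:
  T1: 6.855 km
  T2: 0.845 km
  T3: 2.075 km
  T4: 0.389 km
  → nearest: T4 (0.389 km)
Q2 at 33.200°N, 117.648°W:
  T1: 8.458 km
  T2: 8.534 km
  T3: 7.923 km
  T4: 8.428 km
  → nearest: T3 (7.923 km)
Q3 at 33.207°N, 117.686°W:
  T1: 6.600 km
  T2: 9.245 km
  T3: 8.218 km
  T4: 9.344 km
  → nearest: T1 (6.600 km)

Q1→T4; Q2→T3; Q3→T1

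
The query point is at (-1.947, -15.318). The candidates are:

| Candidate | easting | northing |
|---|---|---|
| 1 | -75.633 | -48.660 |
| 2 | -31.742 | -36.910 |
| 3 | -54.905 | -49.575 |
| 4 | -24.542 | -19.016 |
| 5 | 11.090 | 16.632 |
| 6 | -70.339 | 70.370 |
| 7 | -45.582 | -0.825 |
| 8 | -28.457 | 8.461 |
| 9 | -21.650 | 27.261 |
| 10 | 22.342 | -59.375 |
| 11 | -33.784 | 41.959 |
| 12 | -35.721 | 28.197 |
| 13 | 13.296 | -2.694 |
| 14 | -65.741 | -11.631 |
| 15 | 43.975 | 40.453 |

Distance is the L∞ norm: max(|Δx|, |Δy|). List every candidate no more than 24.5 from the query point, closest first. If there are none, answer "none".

Distances from (-1.947, -15.318):
1: max(|-73.686|, |-33.342|) = 73.686
2: max(|-29.795|, |-21.592|) = 29.795
3: max(|-52.958|, |-34.257|) = 52.958
4: max(|-22.595|, |-3.698|) = 22.595
5: max(|13.037|, |31.950|) = 31.950
6: max(|-68.392|, |85.688|) = 85.688
7: max(|-43.635|, |14.493|) = 43.635
8: max(|-26.510|, |23.779|) = 26.510
9: max(|-19.703|, |42.579|) = 42.579
10: max(|24.289|, |-44.057|) = 44.057
11: max(|-31.837|, |57.277|) = 57.277
12: max(|-33.774|, |43.515|) = 43.515
13: max(|15.243|, |12.624|) = 15.243
14: max(|-63.794|, |3.687|) = 63.794
15: max(|45.922|, |55.771|) = 55.771
Threshold 24.5: 13 (15.243), 4 (22.595) are within range.

13, 4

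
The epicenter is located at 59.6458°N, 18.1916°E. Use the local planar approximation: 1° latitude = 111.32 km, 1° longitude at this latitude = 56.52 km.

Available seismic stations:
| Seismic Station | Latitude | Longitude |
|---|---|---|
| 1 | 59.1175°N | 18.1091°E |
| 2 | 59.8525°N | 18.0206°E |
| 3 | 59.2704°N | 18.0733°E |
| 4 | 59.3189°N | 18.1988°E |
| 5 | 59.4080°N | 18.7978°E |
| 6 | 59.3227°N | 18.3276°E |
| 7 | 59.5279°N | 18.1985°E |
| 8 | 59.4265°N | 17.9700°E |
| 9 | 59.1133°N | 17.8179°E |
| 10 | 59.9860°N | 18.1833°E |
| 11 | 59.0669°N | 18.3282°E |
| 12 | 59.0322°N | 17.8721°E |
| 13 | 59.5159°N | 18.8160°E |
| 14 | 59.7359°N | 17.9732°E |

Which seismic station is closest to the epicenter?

7

Distances from 59.6458°N, 18.1916°E:
1: √((-0.5283·111.32)² + (-0.0825·56.52)²) = √(3458.657973 + 21.742636) = 58.9949 km
2: √((0.2067·111.32)² + (-0.1710·56.52)²) = √(529.452921 + 93.410679) = 24.9572 km
3: √((-0.3754·111.32)² + (-0.1183·56.52)²) = √(1746.364650 + 44.706822) = 42.3211 km
4: √((-0.3269·111.32)² + (0.0072·56.52)²) = √(1324.269072 + 0.165603) = 36.3928 km
5: √((-0.2378·111.32)² + (0.6062·56.52)²) = √(700.761278 + 1173.913698) = 43.2975 km
6: √((-0.3231·111.32)² + (0.1360·56.52)²) = √(1293.660481 + 59.085664) = 36.7797 km
7: √((-0.1179·111.32)² + (0.0069·56.52)²) = √(172.255860 + 0.152091) = 13.1304 km
8: √((-0.2193·111.32)² + (-0.2216·56.52)²) = √(595.968984 + 156.871417) = 27.4379 km
9: √((-0.5325·111.32)² + (-0.3737·56.52)²) = √(3513.869428 + 446.118776) = 62.9284 km
10: √((0.3402·111.32)² + (-0.0083·56.52)²) = √(1434.217488 + 0.220070) = 37.8740 km
11: √((-0.5789·111.32)² + (0.1366·56.52)²) = √(4152.919324 + 59.608158) = 64.9040 km
12: √((-0.6136·111.32)² + (-0.3195·56.52)²) = √(4665.703079 + 326.096420) = 70.6527 km
13: √((-0.1299·111.32)² + (0.6244·56.52)²) = √(209.105135 + 1245.460892) = 38.1388 km
14: √((0.0901·111.32)² + (-0.2184·56.52)²) = √(100.599536 + 152.373546) = 15.9051 km
Minimum: 7 at 13.1304 km.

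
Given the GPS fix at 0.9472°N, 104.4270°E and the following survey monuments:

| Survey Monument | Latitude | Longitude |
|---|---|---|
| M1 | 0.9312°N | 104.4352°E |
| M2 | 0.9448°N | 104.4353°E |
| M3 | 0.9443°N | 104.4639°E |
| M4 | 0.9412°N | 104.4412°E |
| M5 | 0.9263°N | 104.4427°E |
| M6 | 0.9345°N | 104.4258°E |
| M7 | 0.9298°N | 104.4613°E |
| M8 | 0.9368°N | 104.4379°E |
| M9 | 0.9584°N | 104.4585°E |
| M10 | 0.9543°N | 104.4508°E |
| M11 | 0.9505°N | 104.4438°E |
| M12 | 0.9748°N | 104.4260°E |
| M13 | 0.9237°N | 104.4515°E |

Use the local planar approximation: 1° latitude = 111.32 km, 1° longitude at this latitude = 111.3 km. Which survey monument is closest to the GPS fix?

Distances from 0.9472°N, 104.4270°E:
M1: 2.0013 km
M2: 0.9616 km
M3: 4.1196 km
M4: 1.7158 km
M5: 2.9097 km
M6: 1.4201 km
M7: 4.2809 km
M8: 1.6769 km
M9: 3.7210 km
M10: 2.7643 km
M11: 1.9056 km
M12: 3.0744 km
M13: 3.7788 km
Minimum: M2 at 0.9616 km.

M2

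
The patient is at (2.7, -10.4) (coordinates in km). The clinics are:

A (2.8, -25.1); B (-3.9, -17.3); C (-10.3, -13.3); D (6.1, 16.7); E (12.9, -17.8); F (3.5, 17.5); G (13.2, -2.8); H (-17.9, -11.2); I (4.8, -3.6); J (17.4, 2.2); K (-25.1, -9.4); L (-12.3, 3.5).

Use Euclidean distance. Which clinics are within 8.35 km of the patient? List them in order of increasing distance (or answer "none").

Distances from (2.7, -10.4):
A: √((0.1)² + (-14.7)²) = √(0.010 + 216.090) = 14.7 km
B: √((-6.6)² + (-6.9)²) = √(43.560 + 47.610) = 9.5 km
C: √((-13.0)² + (-2.9)²) = √(169.000 + 8.410) = 13.3 km
D: √((3.4)² + (27.1)²) = √(11.560 + 734.410) = 27.3 km
E: √((10.2)² + (-7.4)²) = √(104.040 + 54.760) = 12.6 km
F: √((0.8)² + (27.9)²) = √(0.640 + 778.410) = 27.9 km
G: √((10.5)² + (7.6)²) = √(110.250 + 57.760) = 13.0 km
H: √((-20.6)² + (-0.8)²) = √(424.360 + 0.640) = 20.6 km
I: √((2.1)² + (6.8)²) = √(4.410 + 46.240) = 7.1 km
J: √((14.7)² + (12.6)²) = √(216.090 + 158.760) = 19.4 km
K: √((-27.8)² + (1.0)²) = √(772.840 + 1.000) = 27.8 km
L: √((-15.0)² + (13.9)²) = √(225.000 + 193.210) = 20.5 km
Threshold 8.35 km: I (7.1 km) is within range.

I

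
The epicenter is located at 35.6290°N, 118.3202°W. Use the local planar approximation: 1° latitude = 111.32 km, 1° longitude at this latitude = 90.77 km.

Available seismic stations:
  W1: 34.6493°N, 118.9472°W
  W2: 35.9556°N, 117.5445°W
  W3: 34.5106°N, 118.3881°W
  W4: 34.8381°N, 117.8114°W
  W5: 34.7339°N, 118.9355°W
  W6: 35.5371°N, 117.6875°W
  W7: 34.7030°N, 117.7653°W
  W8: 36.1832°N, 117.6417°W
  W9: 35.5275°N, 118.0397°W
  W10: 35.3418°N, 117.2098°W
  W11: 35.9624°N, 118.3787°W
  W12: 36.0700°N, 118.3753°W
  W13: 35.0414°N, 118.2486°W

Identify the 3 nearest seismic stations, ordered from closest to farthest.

Distances from 35.6290°N, 118.3202°W:
W1: √((-0.9797·111.32)² + (-0.6270·90.77)²) = √(11894.128097 + 3239.065666) = 123.0170 km
W2: √((0.3266·111.32)² + (0.7757·90.77)²) = √(1321.839593 + 4957.608797) = 79.2430 km
W3: √((-1.1184·111.32)² + (-0.0679·90.77)²) = √(15500.321712 + 37.986057) = 124.6527 km
W4: √((-0.7909·111.32)² + (0.5088·90.77)²) = √(7751.567736 + 2132.941166) = 99.4209 km
W5: √((-0.8951·111.32)² + (-0.6153·90.77)²) = √(9928.634183 + 3119.309738) = 114.2276 km
W6: √((-0.0919·111.32)² + (0.6327·90.77)²) = √(104.659202 + 3298.225460) = 58.3342 km
W7: √((-0.9260·111.32)² + (0.5549·90.77)²) = √(10625.964697 + 2536.962925) = 114.7298 km
W8: √((0.5542·111.32)² + (0.6785·90.77)²) = √(3806.093371 + 3793.013382) = 87.1729 km
W9: √((-0.1015·111.32)² + (0.2805·90.77)²) = √(127.666949 + 648.261757) = 27.8555 km
W10: √((-0.2872·111.32)² + (1.1104·90.77)²) = √(1022.151491 + 10158.827294) = 105.7401 km
W11: √((0.3334·111.32)² + (-0.0585·90.77)²) = √(1377.455528 + 28.196578) = 37.4920 km
W12: √((0.4410·111.32)² + (-0.0551·90.77)²) = √(2410.036246 + 25.014272) = 49.3462 km
W13: √((-0.5876·111.32)² + (0.0716·90.77)²) = √(4278.681601 + 42.238717) = 65.7337 km
Sorted: W9 (27.8555 km) < W11 (37.4920 km) < W12 (49.3462 km) < W6 (58.3342 km) < W13 (65.7337 km) < …

W9, W11, W12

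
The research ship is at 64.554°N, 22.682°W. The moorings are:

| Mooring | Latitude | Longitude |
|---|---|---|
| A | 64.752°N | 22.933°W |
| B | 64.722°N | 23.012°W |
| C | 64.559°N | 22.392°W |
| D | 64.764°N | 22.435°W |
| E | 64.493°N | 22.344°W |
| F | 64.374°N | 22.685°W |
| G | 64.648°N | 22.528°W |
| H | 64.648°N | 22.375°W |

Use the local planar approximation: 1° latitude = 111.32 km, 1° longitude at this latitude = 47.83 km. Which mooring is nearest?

G

Distances from 64.554°N, 22.682°W:
A: 25.099 km
B: 24.472 km
C: 13.882 km
D: 26.193 km
E: 17.535 km
F: 20.038 km
G: 12.797 km
H: 18.031 km
Minimum: G at 12.797 km.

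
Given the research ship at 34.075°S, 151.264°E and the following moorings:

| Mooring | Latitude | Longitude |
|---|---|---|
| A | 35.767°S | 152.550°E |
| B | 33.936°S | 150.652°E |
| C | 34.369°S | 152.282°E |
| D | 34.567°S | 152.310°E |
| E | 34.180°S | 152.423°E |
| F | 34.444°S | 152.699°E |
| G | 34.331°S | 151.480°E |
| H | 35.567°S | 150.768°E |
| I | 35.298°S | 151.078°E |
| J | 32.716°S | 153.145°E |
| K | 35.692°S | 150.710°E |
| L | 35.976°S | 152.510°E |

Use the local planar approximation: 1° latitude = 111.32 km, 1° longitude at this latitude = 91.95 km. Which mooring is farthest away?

L

Distances from 34.075°S, 151.264°E:
A: √((-1.692·111.32)² + (1.286·91.95)²) = √(35477.01836 + 13982.51856) = 222.395 km
B: √((0.139·111.32)² + (-0.612·91.95)²) = √(239.42858 + 3166.69555) = 58.362 km
C: √((-0.294·111.32)² + (1.018·91.95)²) = √(1071.12722 + 8761.91475) = 99.162 km
D: √((-0.492·111.32)² + (1.046·91.95)²) = √(2999.69156 + 9250.53469) = 110.681 km
E: √((-0.105·111.32)² + (1.159·91.95)²) = √(136.62337 + 11357.17556) = 107.209 km
F: √((-0.369·111.32)² + (1.435·91.95)²) = √(1687.32650 + 17410.34068) = 138.194 km
G: √((-0.256·111.32)² + (0.216·91.95)²) = √(812.13144 + 394.46727) = 34.736 km
H: √((-1.492·111.32)² + (-0.496·91.95)²) = √(27585.70208 + 2080.01669) = 172.237 km
I: √((-1.223·111.32)² + (-0.186·91.95)²) = √(18535.28676 + 292.50235) = 137.214 km
J: √((1.359·111.32)² + (1.881·91.95)²) = √(22886.81235 + 29914.45247) = 229.785 km
K: √((-1.617·111.32)² + (-0.554·91.95)²) = √(32401.59842 + 2594.91416) = 187.074 km
L: √((-1.901·111.32)² + (1.246·91.95)²) = √(44782.73660 + 13126.21616) = 240.643 km
Maximum: L at 240.643 km.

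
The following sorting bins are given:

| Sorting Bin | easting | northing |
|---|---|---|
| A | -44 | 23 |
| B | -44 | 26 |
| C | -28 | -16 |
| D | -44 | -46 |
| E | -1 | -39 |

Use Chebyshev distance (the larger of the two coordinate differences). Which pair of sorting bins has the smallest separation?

Pairwise distances:
A–B: max(|0|, |3|) = 3
A–C: max(|16|, |-39|) = 39
A–D: max(|0|, |-69|) = 69
A–E: max(|43|, |-62|) = 62
B–C: max(|16|, |-42|) = 42
B–D: max(|0|, |-72|) = 72
B–E: max(|43|, |-65|) = 65
C–D: max(|-16|, |-30|) = 30
C–E: max(|27|, |-23|) = 27
D–E: max(|43|, |7|) = 43
Closest pair: A–B at 3.

A and B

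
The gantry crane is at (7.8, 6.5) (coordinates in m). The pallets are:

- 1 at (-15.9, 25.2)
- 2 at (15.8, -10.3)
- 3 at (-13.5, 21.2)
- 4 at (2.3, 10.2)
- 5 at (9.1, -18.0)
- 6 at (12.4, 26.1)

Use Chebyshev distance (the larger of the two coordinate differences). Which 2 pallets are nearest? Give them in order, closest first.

4, 2

Distances from (7.8, 6.5):
1: max(|-23.7|, |18.7|) = 23.7 m
2: max(|8.0|, |-16.8|) = 16.8 m
3: max(|-21.3|, |14.7|) = 21.3 m
4: max(|-5.5|, |3.7|) = 5.5 m
5: max(|1.3|, |-24.5|) = 24.5 m
6: max(|4.6|, |19.6|) = 19.6 m
Sorted: 4 (5.5 m) < 2 (16.8 m) < 6 (19.6 m) < 3 (21.3 m) < …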